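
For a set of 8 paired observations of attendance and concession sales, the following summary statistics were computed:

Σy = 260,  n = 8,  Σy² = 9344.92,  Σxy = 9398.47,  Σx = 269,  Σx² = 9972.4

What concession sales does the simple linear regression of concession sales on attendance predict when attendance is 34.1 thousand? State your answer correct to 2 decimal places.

Sxx = Σx² − (Σx)²/n = 9972.4 − 9045.125 = 927.275
Sxy = Σxy − (Σx)(Σy)/n = 9398.47 − 8742.5 = 655.97
b = Sxy/Sxx = 655.97/927.275 = 0.707417
a = ȳ − b·x̄ = 32.5 − 0.707417·33.625 = 8.713107
ŷ(34.1) = a + b·34.1 = 8.713107 + 0.707417·34.1 = 32.836023

32.84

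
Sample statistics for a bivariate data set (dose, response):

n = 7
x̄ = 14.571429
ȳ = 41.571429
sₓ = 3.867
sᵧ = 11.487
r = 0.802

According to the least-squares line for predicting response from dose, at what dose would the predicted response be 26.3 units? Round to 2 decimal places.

b = r · sᵧ/sₓ = 0.802 · 11.487/3.867 = 2.382357
a = ȳ − b·x̄ = 41.571429 − 2.382357·14.571429 = 6.857085
Set a + b·x = 26.3: x = (26.3 − 6.857085) / 2.382357 = 8.161210

8.16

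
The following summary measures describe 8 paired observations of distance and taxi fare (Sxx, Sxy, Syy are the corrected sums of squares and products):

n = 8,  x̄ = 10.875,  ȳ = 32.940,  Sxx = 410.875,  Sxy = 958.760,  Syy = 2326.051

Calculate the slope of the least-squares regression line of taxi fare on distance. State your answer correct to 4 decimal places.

2.3335

b = Sxy/Sxx = 958.76/410.875 = 2.333459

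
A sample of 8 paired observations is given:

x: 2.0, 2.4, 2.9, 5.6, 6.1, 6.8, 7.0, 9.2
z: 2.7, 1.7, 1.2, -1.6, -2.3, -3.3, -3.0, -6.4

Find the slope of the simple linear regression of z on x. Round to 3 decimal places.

-1.184

n = 8, Σx = 42, Σy = -11, Σxy = -112.35, Σx² = 266.62
Sxx = Σx² − (Σx)²/n = 266.62 − 220.5 = 46.12
Sxy = Σxy − (Σx)(Σy)/n = -112.35 − (-57.75) = -54.6
b = Sxy/Sxx = -54.6/46.12 = -1.183868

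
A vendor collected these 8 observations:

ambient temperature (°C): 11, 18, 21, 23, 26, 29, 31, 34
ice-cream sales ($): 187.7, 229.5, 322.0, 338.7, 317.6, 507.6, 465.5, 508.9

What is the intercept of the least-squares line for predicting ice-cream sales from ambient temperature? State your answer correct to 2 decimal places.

n = 8, Σx = 193, Σy = 2877.5, Σxy = 75458.9, Σx² = 5049
Sxx = Σx² − (Σx)²/n = 5049 − 4656.125 = 392.875
Sxy = Σxy − (Σx)(Σy)/n = 75458.9 − 69419.6875 = 6039.2125
b = Sxy/Sxx = 6039.2125/392.875 = 15.371842
a = ȳ − b·x̄ = 359.6875 − 15.371842·24.125 = -11.158193

-11.16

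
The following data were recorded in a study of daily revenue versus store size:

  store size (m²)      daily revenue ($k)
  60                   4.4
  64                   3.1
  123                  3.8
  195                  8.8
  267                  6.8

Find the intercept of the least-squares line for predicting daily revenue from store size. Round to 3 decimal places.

2.477

n = 5, Σx = 709, Σy = 26.9, Σxy = 4461.4, Σx² = 132139
Sxx = Σx² − (Σx)²/n = 132139 − 100536.2 = 31602.8
Sxy = Σxy − (Σx)(Σy)/n = 4461.4 − 3814.42 = 646.98
b = Sxy/Sxx = 646.98/31602.8 = 0.020472
a = ȳ − b·x̄ = 5.38 − 0.020472·141.8 = 2.477037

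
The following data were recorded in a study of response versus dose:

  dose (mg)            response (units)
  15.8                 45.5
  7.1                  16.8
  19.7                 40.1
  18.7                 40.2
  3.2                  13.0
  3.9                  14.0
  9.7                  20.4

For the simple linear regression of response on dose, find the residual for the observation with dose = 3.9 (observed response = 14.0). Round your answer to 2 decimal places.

0.92

n = 7, Σx = 78.1, Σy = 190, Σxy = 2673.97, Σx² = 1157.37
Sxx = Σx² − (Σx)²/n = 1157.37 − 871.372857 = 285.997143
Sxy = Σxy − (Σx)(Σy)/n = 2673.97 − 2119.857143 = 554.112857
b = Sxy/Sxx = 554.112857/285.997143 = 1.937477
a = ȳ − b·x̄ = 27.142857 − 1.937477·11.157143 = 5.526151
ŷ(3.9) = 5.526151 + 1.937477·3.9 = 13.082311
residual = y − ŷ = 14.0 − 13.082311 = 0.917689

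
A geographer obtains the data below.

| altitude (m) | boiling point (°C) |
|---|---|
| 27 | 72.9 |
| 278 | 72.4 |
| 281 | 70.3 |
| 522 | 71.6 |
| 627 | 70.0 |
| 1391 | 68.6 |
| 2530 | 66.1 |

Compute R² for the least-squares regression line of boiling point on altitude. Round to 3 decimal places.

0.889

n = 7, Σx = 5656, Σy = 491.9, Σxy = 385770.6, Σx² = 9158368, Σy² = 34599.99
Sxx = Σx² − (Σx)²/n = 9158368 − 4570048 = 4588320
Sxy = Σxy − (Σx)(Σy)/n = 385770.6 − 397455.2 = -11684.6
Syy = Σy² − (Σy)²/n = 34599.99 − 34566.515714 = 33.474286
R² = Sxy²/(Sxx·Syy) = (-11684.6)²/(4588320·33.474286) = 0.888920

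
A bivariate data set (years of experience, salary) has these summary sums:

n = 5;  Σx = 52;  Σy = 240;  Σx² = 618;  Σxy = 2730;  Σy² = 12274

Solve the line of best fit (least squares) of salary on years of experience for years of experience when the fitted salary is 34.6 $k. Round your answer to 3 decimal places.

5.979

Sxx = Σx² − (Σx)²/n = 618 − 540.8 = 77.2
Sxy = Σxy − (Σx)(Σy)/n = 2730 − 2496 = 234
b = Sxy/Sxx = 234/77.2 = 3.031088
a = ȳ − b·x̄ = 48 − 3.031088·10.4 = 16.476684
Set a + b·x = 34.6: x = (34.6 − 16.476684) / 3.031088 = 5.979145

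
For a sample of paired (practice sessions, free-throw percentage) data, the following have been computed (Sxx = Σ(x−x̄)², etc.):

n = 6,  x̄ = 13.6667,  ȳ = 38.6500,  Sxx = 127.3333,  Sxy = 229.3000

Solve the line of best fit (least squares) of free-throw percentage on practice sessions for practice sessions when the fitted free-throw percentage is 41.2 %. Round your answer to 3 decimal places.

15.083

b = Sxy/Sxx = 229.3/127.3333 = 1.800786
a = ȳ − b·x̄ = 38.65 − 1.800786·13.6667 = 14.039201
Set a + b·x = 41.2: x = (41.2 − 14.039201) / 1.800786 = 15.082748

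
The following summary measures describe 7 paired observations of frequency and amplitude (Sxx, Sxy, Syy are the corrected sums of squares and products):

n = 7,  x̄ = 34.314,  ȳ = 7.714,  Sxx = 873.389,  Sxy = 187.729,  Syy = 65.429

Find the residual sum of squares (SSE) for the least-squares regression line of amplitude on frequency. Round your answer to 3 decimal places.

25.078

b = Sxy/Sxx = 187.729/873.389 = 0.214943
SSE = Syy − b·Sxy = 65.429 − 0.214943·187.729 = 25.077934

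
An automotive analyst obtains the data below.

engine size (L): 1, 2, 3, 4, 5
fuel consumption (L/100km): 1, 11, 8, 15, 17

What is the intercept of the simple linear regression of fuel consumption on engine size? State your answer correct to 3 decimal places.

-0.400

n = 5, Σx = 15, Σy = 52, Σxy = 192, Σx² = 55
Sxx = Σx² − (Σx)²/n = 55 − 45 = 10
Sxy = Σxy − (Σx)(Σy)/n = 192 − 156 = 36
b = Sxy/Sxx = 36/10 = 3.6
a = ȳ − b·x̄ = 10.4 − 3.6·3 = -0.4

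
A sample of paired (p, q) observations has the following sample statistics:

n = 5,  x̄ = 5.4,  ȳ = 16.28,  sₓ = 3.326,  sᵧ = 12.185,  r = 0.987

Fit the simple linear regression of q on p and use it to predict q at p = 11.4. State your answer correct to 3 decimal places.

37.976

b = r · sᵧ/sₓ = 0.987 · 12.185/3.326 = 3.615934
a = ȳ − b·x̄ = 16.28 − 3.615934·5.4 = -3.246041
ŷ(11.4) = a + b·11.4 = -3.246041 + 3.615934·11.4 = 37.975601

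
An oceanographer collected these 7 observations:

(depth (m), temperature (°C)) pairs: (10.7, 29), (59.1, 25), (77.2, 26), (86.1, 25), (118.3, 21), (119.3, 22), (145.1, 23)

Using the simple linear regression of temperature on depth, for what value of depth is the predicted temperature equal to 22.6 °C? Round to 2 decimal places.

n = 7, Σx = 615.8, Σy = 171, Σxy = 14393.7, Σx² = 66261.74
Sxx = Σx² − (Σx)²/n = 66261.74 − 54172.805714 = 12088.934286
Sxy = Σxy − (Σx)(Σy)/n = 14393.7 − 15043.114286 = -649.414286
b = Sxy/Sxx = -649.414286/12088.934286 = -0.053720
a = ȳ − b·x̄ = 24.428571 − (-0.053720)·87.971429 = 29.154373
Set a + b·x = 22.6: x = (22.6 − 29.154373) / (-0.053720) = 122.010532

122.01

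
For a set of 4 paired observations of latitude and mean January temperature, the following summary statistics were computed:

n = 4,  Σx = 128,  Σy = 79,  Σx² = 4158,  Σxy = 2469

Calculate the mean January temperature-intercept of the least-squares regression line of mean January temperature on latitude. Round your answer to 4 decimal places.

50.2016

Sxx = Σx² − (Σx)²/n = 4158 − 4096 = 62
Sxy = Σxy − (Σx)(Σy)/n = 2469 − 2528 = -59
b = Sxy/Sxx = -59/62 = -0.951613
a = ȳ − b·x̄ = 19.75 − (-0.951613)·32 = 50.201613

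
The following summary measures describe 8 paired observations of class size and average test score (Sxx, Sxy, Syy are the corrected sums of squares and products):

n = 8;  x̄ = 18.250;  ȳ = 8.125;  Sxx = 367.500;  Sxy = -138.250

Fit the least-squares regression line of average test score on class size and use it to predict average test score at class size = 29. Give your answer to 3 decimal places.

b = Sxy/Sxx = -138.25/367.5 = -0.376190
a = ȳ − b·x̄ = 8.125 − (-0.376190)·18.25 = 14.990476
ŷ(29) = a + b·29 = 14.990476 + (-0.376190)·29 = 4.080952

4.081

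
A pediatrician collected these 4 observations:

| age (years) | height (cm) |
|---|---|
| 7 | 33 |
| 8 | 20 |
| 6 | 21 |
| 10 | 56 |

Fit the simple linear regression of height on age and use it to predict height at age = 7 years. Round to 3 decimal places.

n = 4, Σx = 31, Σy = 130, Σxy = 1077, Σx² = 249
Sxx = Σx² − (Σx)²/n = 249 − 240.25 = 8.75
Sxy = Σxy − (Σx)(Σy)/n = 1077 − 1007.5 = 69.5
b = Sxy/Sxx = 69.5/8.75 = 7.942857
a = ȳ − b·x̄ = 32.5 − 7.942857·7.75 = -29.057143
ŷ(7) = a + b·7 = -29.057143 + 7.942857·7 = 26.542857

26.543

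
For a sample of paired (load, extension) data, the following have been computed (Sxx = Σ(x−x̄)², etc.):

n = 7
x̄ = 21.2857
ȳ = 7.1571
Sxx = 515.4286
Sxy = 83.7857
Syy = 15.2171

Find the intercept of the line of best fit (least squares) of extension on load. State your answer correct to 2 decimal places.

b = Sxy/Sxx = 83.7857/515.4286 = 0.162555
a = ȳ − b·x̄ = 7.1571 − 0.162555·21.2857 = 3.696995

3.70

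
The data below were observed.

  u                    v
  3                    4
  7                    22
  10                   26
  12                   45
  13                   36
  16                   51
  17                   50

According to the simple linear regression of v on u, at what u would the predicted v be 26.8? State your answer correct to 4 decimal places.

n = 7, Σx = 78, Σy = 234, Σxy = 3100, Σx² = 1016
Sxx = Σx² − (Σx)²/n = 1016 − 869.142857 = 146.857143
Sxy = Σxy − (Σx)(Σy)/n = 3100 − 2607.428571 = 492.571429
b = Sxy/Sxx = 492.571429/146.857143 = 3.354086
a = ȳ − b·x̄ = 33.428571 − 3.354086·11.142857 = -3.945525
Set a + b·x = 26.8: x = (26.8 − (-3.945525)) / 3.354086 = 9.166589

9.1666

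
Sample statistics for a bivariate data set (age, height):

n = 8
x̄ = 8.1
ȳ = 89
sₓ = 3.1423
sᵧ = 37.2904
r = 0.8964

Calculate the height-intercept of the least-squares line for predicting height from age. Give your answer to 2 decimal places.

2.83

b = r · sᵧ/sₓ = 0.8964 · 37.2904/3.1423 = 10.637786
a = ȳ − b·x̄ = 89 − 10.637786·8.1 = 2.833934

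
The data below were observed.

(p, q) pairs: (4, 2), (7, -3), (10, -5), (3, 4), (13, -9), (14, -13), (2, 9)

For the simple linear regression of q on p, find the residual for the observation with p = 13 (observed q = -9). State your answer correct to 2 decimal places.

n = 7, Σx = 53, Σy = -15, Σxy = -332, Σx² = 543
Sxx = Σx² − (Σx)²/n = 543 − 401.285714 = 141.714286
Sxy = Σxy − (Σx)(Σy)/n = -332 − (-113.571429) = -218.428571
b = Sxy/Sxx = -218.428571/141.714286 = -1.541331
a = ȳ − b·x̄ = -2.142857 − (-1.541331)·7.571429 = 9.527218
ŷ(13) = 9.527218 + (-1.541331)·13 = -10.510081
residual = y − ŷ = -9 − (-10.510081) = 1.510081

1.51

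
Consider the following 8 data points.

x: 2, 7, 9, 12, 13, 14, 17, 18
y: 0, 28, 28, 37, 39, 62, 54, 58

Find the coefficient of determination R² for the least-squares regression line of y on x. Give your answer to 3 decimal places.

0.885

n = 8, Σx = 92, Σy = 306, Σxy = 4229, Σx² = 1256, Σy² = 14582
Sxx = Σx² − (Σx)²/n = 1256 − 1058 = 198
Sxy = Σxy − (Σx)(Σy)/n = 4229 − 3519 = 710
Syy = Σy² − (Σy)²/n = 14582 − 11704.5 = 2877.5
R² = Sxy²/(Sxx·Syy) = (710)²/(198·2877.5) = 0.884782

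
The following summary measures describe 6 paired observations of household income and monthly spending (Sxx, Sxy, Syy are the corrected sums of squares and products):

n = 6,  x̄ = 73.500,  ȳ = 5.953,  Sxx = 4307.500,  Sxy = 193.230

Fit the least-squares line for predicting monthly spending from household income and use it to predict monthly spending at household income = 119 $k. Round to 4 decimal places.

b = Sxy/Sxx = 193.23/4307.5 = 0.044859
a = ȳ − b·x̄ = 5.953 − 0.044859·73.5 = 2.655866
ŷ(119) = a + b·119 = 2.655866 + 0.044859·119 = 7.994083

7.9941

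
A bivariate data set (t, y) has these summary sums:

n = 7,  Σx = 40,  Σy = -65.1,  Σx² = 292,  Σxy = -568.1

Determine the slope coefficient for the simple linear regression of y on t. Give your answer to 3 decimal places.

-3.092

Sxx = Σx² − (Σx)²/n = 292 − 228.571429 = 63.428571
Sxy = Σxy − (Σx)(Σy)/n = -568.1 − (-372) = -196.1
b = Sxy/Sxx = -196.1/63.428571 = -3.091667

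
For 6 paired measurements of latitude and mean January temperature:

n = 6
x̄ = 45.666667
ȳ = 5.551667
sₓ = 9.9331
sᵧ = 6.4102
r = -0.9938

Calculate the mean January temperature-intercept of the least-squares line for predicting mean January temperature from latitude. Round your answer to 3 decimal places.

b = r · sᵧ/sₓ = -0.9938 · 6.4102/9.9331 = -0.641336
a = ȳ − b·x̄ = 5.551667 − (-0.641336)·45.666667 = 34.839354

34.839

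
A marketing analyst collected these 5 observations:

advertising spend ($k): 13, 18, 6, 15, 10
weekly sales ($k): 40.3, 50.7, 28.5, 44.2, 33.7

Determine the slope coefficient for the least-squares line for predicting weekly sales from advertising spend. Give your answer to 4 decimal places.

1.8749

n = 5, Σx = 62, Σy = 197.4, Σxy = 2607.5, Σx² = 854
Sxx = Σx² − (Σx)²/n = 854 − 768.8 = 85.2
Sxy = Σxy − (Σx)(Σy)/n = 2607.5 − 2447.76 = 159.74
b = Sxy/Sxx = 159.74/85.2 = 1.874883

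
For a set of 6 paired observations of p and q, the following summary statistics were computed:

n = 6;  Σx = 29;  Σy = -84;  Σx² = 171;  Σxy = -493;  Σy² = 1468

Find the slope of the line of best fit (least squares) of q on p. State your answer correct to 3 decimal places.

-2.822

Sxx = Σx² − (Σx)²/n = 171 − 140.166667 = 30.833333
Sxy = Σxy − (Σx)(Σy)/n = -493 − (-406) = -87
b = Sxy/Sxx = -87/30.833333 = -2.821622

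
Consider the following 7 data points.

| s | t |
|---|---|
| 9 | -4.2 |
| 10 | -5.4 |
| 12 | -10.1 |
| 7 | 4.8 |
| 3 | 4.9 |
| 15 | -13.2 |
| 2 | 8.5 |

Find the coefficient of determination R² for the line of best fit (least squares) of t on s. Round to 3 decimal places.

0.927

n = 7, Σx = 58, Σy = -14.7, Σxy = -345.7, Σx² = 612, Σy² = 442.35
Sxx = Σx² − (Σx)²/n = 612 − 480.571429 = 131.428571
Sxy = Σxy − (Σx)(Σy)/n = -345.7 − (-121.8) = -223.9
Syy = Σy² − (Σy)²/n = 442.35 − 30.87 = 411.48
R² = Sxy²/(Sxx·Syy) = (-223.9)²/(131.428571·411.48) = 0.926979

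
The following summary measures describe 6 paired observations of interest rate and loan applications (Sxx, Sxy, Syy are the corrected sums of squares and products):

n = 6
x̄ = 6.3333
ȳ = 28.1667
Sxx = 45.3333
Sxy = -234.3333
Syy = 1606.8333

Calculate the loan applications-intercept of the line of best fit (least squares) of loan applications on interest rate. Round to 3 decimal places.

60.904

b = Sxy/Sxx = -234.3333/45.3333 = -5.169121
a = ȳ − b·x̄ = 28.1667 − (-5.169121)·6.3333 = 60.904292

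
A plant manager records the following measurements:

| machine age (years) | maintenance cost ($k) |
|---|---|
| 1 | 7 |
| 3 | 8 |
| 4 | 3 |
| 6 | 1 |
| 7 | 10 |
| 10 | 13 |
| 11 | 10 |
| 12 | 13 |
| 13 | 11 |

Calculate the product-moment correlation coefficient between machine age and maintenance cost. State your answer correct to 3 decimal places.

0.644

n = 9, Σx = 67, Σy = 76, Σxy = 658, Σx² = 645, Σy² = 782
Sxx = Σx² − (Σx)²/n = 645 − 498.777778 = 146.222222
Sxy = Σxy − (Σx)(Σy)/n = 658 − 565.777778 = 92.222222
Syy = Σy² − (Σy)²/n = 782 − 641.777778 = 140.222222
r = Sxy/√(Sxx·Syy) = 92.222222/√(20503.604938) = 92.222222/143.190799 = 0.644051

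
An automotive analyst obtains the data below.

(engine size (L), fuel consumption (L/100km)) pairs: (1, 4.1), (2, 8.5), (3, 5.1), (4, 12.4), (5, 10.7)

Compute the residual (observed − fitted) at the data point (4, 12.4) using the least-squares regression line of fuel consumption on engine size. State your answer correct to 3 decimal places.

2.530

n = 5, Σx = 15, Σy = 40.8, Σxy = 139.5, Σx² = 55
Sxx = Σx² − (Σx)²/n = 55 − 45 = 10
Sxy = Σxy − (Σx)(Σy)/n = 139.5 − 122.4 = 17.1
b = Sxy/Sxx = 17.1/10 = 1.71
a = ȳ − b·x̄ = 8.16 − 1.71·3 = 3.03
ŷ(4) = 3.03 + 1.71·4 = 9.87
residual = y − ŷ = 12.4 − 9.87 = 2.53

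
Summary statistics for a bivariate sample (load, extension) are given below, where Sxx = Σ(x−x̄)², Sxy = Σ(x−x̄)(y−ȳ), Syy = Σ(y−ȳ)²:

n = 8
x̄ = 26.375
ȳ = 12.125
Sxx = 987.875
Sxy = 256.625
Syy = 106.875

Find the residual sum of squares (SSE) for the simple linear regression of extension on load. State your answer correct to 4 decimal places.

b = Sxy/Sxx = 256.625/987.875 = 0.259775
SSE = Syy − b·Sxy = 106.875 − 0.259775·256.625 = 40.210300

40.2103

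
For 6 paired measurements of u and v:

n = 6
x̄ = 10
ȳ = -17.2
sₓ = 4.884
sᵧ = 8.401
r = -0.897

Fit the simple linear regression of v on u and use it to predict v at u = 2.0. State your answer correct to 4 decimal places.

-4.8565

b = r · sᵧ/sₓ = -0.897 · 8.401/4.884 = -1.542936
a = ȳ − b·x̄ = -17.2 − (-1.542936)·10 = -1.770645
ŷ(2.0) = a + b·2.0 = -1.770645 + (-1.542936)·2 = -4.856516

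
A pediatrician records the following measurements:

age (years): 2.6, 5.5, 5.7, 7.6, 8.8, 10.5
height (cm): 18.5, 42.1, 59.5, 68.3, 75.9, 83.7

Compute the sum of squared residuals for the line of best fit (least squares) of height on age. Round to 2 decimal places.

n = 6, Σx = 40.7, Σy = 348, Σxy = 2684.65, Σx² = 314.95, Σy² = 23086.3
Sxx = Σx² − (Σx)²/n = 314.95 − 276.081667 = 38.868333
Sxy = Σxy − (Σx)(Σy)/n = 2684.65 − 2360.6 = 324.05
Syy = Σy² − (Σy)²/n = 23086.3 − 20184 = 2902.3
b = Sxy/Sxx = 324.05/38.868333 = 8.337121
SSE = Syy − b·Sxy = 2902.3 − 8.337121·324.05 = 200.655924

200.66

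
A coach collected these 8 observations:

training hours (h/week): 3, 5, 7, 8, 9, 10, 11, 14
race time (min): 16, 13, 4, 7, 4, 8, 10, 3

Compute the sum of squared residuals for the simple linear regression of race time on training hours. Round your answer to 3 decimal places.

n = 8, Σx = 67, Σy = 65, Σxy = 465, Σx² = 645, Σy² = 679
Sxx = Σx² − (Σx)²/n = 645 − 561.125 = 83.875
Sxy = Σxy − (Σx)(Σy)/n = 465 − 544.375 = -79.375
Syy = Σy² − (Σy)²/n = 679 − 528.125 = 150.875
b = Sxy/Sxx = -79.375/83.875 = -0.946349
SSE = Syy − b·Sxy = 150.875 − (-0.946349)·(-79.375) = 75.758569

75.759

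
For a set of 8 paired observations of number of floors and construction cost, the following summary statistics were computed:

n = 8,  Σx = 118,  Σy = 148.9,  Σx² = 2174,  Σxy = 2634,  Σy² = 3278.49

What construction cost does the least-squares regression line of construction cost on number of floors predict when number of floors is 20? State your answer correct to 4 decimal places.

Sxx = Σx² − (Σx)²/n = 2174 − 1740.5 = 433.5
Sxy = Σxy − (Σx)(Σy)/n = 2634 − 2196.275 = 437.725
b = Sxy/Sxx = 437.725/433.5 = 1.009746
a = ȳ − b·x̄ = 18.6125 − 1.009746·14.75 = 3.718743
ŷ(20) = a + b·20 = 3.718743 + 1.009746·20 = 23.913668

23.9137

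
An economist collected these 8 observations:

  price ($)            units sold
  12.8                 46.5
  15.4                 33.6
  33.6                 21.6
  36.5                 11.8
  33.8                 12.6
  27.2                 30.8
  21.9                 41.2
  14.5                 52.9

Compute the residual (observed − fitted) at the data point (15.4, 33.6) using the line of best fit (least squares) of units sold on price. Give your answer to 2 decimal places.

n = 8, Σx = 195.7, Σy = 251, Σxy = 5202.07, Σx² = 5434.35
Sxx = Σx² − (Σx)²/n = 5434.35 − 4787.31125 = 647.03875
Sxy = Σxy − (Σx)(Σy)/n = 5202.07 − 6140.0875 = -938.0175
b = Sxy/Sxx = -938.0175/647.03875 = -1.449708
a = ȳ − b·x̄ = 31.375 − (-1.449708)·24.4625 = 66.838491
ŷ(15.4) = 66.838491 + (-1.449708)·15.4 = 44.512982
residual = y − ŷ = 33.6 − 44.512982 = -10.912982

-10.91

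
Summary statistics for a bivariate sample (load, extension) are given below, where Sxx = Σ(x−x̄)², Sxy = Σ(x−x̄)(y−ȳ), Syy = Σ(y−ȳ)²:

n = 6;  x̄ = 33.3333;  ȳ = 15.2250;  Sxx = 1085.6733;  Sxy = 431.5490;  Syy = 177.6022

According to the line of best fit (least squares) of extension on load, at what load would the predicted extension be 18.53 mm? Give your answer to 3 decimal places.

41.648

b = Sxy/Sxx = 431.549/1085.6733 = 0.397494
a = ȳ − b·x̄ = 15.225 − 0.397494·33.3333 = 1.975202
Set a + b·x = 18.53: x = (18.53 − 1.975202) / 0.397494 = 41.647884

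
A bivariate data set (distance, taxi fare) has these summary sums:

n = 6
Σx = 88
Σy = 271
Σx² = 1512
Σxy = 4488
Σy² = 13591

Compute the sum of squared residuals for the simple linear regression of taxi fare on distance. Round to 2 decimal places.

160.27

Sxx = Σx² − (Σx)²/n = 1512 − 1290.666667 = 221.333333
Sxy = Σxy − (Σx)(Σy)/n = 4488 − 3974.666667 = 513.333333
Syy = Σy² − (Σy)²/n = 13591 − 12240.166667 = 1350.833333
b = Sxy/Sxx = 513.333333/221.333333 = 2.319277
SSE = Syy − b·Sxy = 1350.833333 − 2.319277·513.333333 = 160.271084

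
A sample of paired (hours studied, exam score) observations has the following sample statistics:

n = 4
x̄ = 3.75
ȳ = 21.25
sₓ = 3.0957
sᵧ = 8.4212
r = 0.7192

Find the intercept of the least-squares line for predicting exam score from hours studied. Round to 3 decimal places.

13.913

b = r · sᵧ/sₓ = 0.7192 · 8.4212/3.0957 = 1.956432
a = ȳ − b·x̄ = 21.25 − 1.956432·3.75 = 13.913379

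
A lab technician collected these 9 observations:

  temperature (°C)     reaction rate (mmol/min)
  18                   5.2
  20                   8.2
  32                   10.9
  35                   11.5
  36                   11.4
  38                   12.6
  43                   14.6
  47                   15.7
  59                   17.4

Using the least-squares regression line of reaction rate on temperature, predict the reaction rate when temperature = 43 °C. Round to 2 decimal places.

13.83

n = 9, Σx = 328, Σy = 107.5, Σxy = 4290.4, Σx² = 13252
Sxx = Σx² − (Σx)²/n = 13252 − 11953.777778 = 1298.222222
Sxy = Σxy − (Σx)(Σy)/n = 4290.4 − 3917.777778 = 372.622222
b = Sxy/Sxx = 372.622222/1298.222222 = 0.287025
a = ȳ − b·x̄ = 11.944444 − 0.287025·36.444444 = 1.483978
ŷ(43) = a + b·43 = 1.483978 + 0.287025·43 = 13.826053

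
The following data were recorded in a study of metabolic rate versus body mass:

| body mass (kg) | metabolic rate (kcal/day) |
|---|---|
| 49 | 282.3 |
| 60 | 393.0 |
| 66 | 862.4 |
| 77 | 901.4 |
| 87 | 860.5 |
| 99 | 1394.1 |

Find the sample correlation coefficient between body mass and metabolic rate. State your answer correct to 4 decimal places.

0.9248

n = 6, Σx = 438, Σy = 4693.7, Σxy = 376618.3, Σx² = 33656, Σy² = 4474373.07
Sxx = Σx² − (Σx)²/n = 33656 − 31974 = 1682
Sxy = Σxy − (Σx)(Σy)/n = 376618.3 − 342640.1 = 33978.2
Syy = Σy² − (Σy)²/n = 4474373.07 − 3671803.281667 = 802569.788333
r = Sxy/√(Sxx·Syy) = 33978.2/√(1349922383.976667) = 33978.2/36741.289906 = 0.924796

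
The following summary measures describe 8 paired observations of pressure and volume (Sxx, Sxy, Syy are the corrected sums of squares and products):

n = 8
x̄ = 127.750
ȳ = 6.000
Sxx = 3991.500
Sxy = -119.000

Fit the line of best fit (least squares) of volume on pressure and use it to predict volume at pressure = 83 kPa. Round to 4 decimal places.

b = Sxy/Sxx = -119/3991.5 = -0.029813
a = ȳ − b·x̄ = 6 − (-0.029813)·127.75 = 9.808656
ŷ(83) = a + b·83 = 9.808656 + (-0.029813)·83 = 7.334148

7.3341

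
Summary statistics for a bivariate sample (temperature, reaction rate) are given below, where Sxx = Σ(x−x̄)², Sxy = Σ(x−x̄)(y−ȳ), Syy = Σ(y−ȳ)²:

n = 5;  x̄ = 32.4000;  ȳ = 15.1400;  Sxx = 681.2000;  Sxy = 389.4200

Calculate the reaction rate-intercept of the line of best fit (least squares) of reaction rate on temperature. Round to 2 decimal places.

-3.38

b = Sxy/Sxx = 389.42/681.2 = 0.571668
a = ȳ − b·x̄ = 15.14 − 0.571668·32.4 = -3.382032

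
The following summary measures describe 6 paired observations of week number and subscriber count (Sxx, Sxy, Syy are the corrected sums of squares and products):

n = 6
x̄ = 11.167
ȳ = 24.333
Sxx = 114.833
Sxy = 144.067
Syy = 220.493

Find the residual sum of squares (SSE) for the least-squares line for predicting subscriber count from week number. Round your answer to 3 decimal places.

b = Sxy/Sxx = 144.067/114.833 = 1.254578
SSE = Syy − b·Sxy = 220.493 − 1.254578·144.067 = 39.749655

39.750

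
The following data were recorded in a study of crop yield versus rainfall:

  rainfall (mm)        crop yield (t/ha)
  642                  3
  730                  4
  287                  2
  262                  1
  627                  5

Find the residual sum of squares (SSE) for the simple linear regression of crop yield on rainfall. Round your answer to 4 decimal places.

2.7866

n = 5, Σx = 2548, Σy = 15, Σxy = 8817, Σx² = 1489206, Σy² = 55
Sxx = Σx² − (Σx)²/n = 1489206 − 1298460.8 = 190745.2
Sxy = Σxy − (Σx)(Σy)/n = 8817 − 7644 = 1173
Syy = Σy² − (Σy)²/n = 55 − 45 = 10
b = Sxy/Sxx = 1173/190745.2 = 0.006150
SSE = Syy − b·Sxy = 10 − 0.006150·1173 = 2.786560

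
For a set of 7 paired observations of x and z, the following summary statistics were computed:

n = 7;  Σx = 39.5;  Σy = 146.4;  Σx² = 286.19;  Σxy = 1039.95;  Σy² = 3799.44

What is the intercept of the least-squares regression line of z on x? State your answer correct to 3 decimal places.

1.851

Sxx = Σx² − (Σx)²/n = 286.19 − 222.892857 = 63.297143
Sxy = Σxy − (Σx)(Σy)/n = 1039.95 − 826.114286 = 213.835714
b = Sxy/Sxx = 213.835714/63.297143 = 3.378284
a = ȳ − b·x̄ = 20.914286 − 3.378284·5.642857 = 1.851113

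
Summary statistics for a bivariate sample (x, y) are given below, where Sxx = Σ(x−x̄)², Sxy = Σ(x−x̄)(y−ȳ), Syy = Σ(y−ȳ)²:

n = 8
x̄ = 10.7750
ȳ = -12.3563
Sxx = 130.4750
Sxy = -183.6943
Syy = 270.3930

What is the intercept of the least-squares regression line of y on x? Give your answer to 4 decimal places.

2.8137

b = Sxy/Sxx = -183.6943/130.475 = -1.407889
a = ȳ − b·x̄ = -12.3563 − (-1.407889)·10.775 = 2.813703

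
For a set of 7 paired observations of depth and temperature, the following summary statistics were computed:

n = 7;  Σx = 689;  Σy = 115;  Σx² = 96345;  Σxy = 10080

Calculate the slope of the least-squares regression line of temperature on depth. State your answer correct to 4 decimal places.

Sxx = Σx² − (Σx)²/n = 96345 − 67817.285714 = 28527.714286
Sxy = Σxy − (Σx)(Σy)/n = 10080 − 11319.285714 = -1239.285714
b = Sxy/Sxx = -1239.285714/28527.714286 = -0.043441

-0.0434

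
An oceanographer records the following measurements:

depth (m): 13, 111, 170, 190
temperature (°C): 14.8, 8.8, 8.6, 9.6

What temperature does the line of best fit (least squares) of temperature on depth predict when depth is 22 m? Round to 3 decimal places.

n = 4, Σx = 484, Σy = 41.8, Σxy = 4455.2, Σx² = 77490
Sxx = Σx² − (Σx)²/n = 77490 − 58564 = 18926
Sxy = Σxy − (Σx)(Σy)/n = 4455.2 − 5057.8 = -602.6
b = Sxy/Sxx = -602.6/18926 = -0.031840
a = ȳ − b·x̄ = 10.45 − (-0.031840)·121 = 14.302615
ŷ(22) = a + b·22 = 14.302615 + (-0.031840)·22 = 13.602140

13.602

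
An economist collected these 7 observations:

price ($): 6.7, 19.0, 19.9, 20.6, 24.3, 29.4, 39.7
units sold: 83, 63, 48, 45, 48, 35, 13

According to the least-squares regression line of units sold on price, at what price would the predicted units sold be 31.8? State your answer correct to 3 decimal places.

30.489

n = 7, Σx = 159.6, Σy = 335, Σxy = 6346.8, Σx² = 4257.2
Sxx = Σx² − (Σx)²/n = 4257.2 − 3638.88 = 618.32
Sxy = Σxy − (Σx)(Σy)/n = 6346.8 − 7638 = -1291.2
b = Sxy/Sxx = -1291.2/618.32 = -2.088239
a = ȳ − b·x̄ = 47.857143 − (-2.088239)·22.8 = 95.468994
Set a + b·x = 31.8: x = (31.8 − 95.468994) / (-2.088239) = 30.489322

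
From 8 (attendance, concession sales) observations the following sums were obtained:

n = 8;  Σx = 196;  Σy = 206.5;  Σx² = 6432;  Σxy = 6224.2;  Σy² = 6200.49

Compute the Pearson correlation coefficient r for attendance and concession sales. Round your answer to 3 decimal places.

Sxx = Σx² − (Σx)²/n = 6432 − 4802 = 1630
Sxy = Σxy − (Σx)(Σy)/n = 6224.2 − 5059.25 = 1164.95
Syy = Σy² − (Σy)²/n = 6200.49 − 5330.28125 = 870.20875
r = Sxy/√(Sxx·Syy) = 1164.95/√(1418440.2625) = 1164.95/1190.982898 = 0.978142

0.978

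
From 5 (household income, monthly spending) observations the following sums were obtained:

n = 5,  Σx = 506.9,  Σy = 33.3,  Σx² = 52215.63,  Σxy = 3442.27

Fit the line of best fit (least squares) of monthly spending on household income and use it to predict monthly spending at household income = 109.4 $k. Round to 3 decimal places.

7.304

Sxx = Σx² − (Σx)²/n = 52215.63 − 51389.522 = 826.108
Sxy = Σxy − (Σx)(Σy)/n = 3442.27 − 3375.954 = 66.316
b = Sxy/Sxx = 66.316/826.108 = 0.080275
a = ȳ − b·x̄ = 6.66 − 0.080275·101.38 = -1.478302
ŷ(109.4) = a + b·109.4 = -1.478302 + 0.080275·109.4 = 7.303807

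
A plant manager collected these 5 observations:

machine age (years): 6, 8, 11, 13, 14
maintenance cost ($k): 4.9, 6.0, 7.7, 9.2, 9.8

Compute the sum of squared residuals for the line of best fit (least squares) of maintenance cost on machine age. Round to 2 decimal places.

0.06

n = 5, Σx = 52, Σy = 37.6, Σxy = 418.9, Σx² = 586, Σy² = 299.98
Sxx = Σx² − (Σx)²/n = 586 − 540.8 = 45.2
Sxy = Σxy − (Σx)(Σy)/n = 418.9 − 391.04 = 27.86
Syy = Σy² − (Σy)²/n = 299.98 − 282.752 = 17.228
b = Sxy/Sxx = 27.86/45.2 = 0.616372
SSE = Syy − b·Sxy = 17.228 − 0.616372·27.86 = 0.055885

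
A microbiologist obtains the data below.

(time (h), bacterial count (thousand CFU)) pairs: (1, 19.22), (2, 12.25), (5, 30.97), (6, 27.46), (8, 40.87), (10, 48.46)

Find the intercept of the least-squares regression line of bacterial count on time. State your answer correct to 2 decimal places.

10.19

n = 6, Σx = 32, Σy = 179.23, Σxy = 1174.89, Σx² = 230
Sxx = Σx² − (Σx)²/n = 230 − 170.666667 = 59.333333
Sxy = Σxy − (Σx)(Σy)/n = 1174.89 − 955.893333 = 218.996667
b = Sxy/Sxx = 218.996667/59.333333 = 3.690955
a = ȳ − b·x̄ = 29.871667 − 3.690955·5.333333 = 10.186573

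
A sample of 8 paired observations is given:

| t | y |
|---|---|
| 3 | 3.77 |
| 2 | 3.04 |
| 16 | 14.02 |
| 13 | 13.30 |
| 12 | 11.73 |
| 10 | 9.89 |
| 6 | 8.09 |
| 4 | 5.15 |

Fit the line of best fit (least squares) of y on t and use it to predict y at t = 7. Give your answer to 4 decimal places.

7.6063

n = 8, Σx = 66, Σy = 68.99, Σxy = 723.41, Σx² = 734
Sxx = Σx² − (Σx)²/n = 734 − 544.5 = 189.5
Sxy = Σxy − (Σx)(Σy)/n = 723.41 − 569.1675 = 154.2425
b = Sxy/Sxx = 154.2425/189.5 = 0.813945
a = ȳ − b·x̄ = 8.62375 − 0.813945·8.25 = 1.908707
ŷ(7) = a + b·7 = 1.908707 + 0.813945·7 = 7.606319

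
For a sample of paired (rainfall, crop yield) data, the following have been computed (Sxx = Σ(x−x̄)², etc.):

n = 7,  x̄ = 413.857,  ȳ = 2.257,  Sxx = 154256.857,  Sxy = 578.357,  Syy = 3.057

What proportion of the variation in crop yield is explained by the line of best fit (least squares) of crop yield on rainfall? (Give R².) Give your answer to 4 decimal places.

0.7093

R² = Sxy²/(Sxx·Syy) = (578.357)²/(154256.857·3.057) = 0.709336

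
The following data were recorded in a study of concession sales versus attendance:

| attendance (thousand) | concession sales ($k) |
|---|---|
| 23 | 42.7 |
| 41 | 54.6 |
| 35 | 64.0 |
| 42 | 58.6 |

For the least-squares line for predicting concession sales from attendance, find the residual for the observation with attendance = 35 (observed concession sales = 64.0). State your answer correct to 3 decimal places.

n = 4, Σx = 141, Σy = 219.9, Σxy = 7921.9, Σx² = 5199
Sxx = Σx² − (Σx)²/n = 5199 − 4970.25 = 228.75
Sxy = Σxy − (Σx)(Σy)/n = 7921.9 − 7751.475 = 170.425
b = Sxy/Sxx = 170.425/228.75 = 0.745027
a = ȳ − b·x̄ = 54.975 − 0.745027·35.25 = 28.712787
ŷ(35) = 28.712787 + 0.745027·35 = 54.788743
residual = y − ŷ = 64.0 − 54.788743 = 9.211257

9.211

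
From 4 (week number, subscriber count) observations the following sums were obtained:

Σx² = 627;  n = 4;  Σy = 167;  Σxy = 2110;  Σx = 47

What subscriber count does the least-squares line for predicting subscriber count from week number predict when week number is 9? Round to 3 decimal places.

36.314

Sxx = Σx² − (Σx)²/n = 627 − 552.25 = 74.75
Sxy = Σxy − (Σx)(Σy)/n = 2110 − 1962.25 = 147.75
b = Sxy/Sxx = 147.75/74.75 = 1.976589
a = ȳ − b·x̄ = 41.75 − 1.976589·11.75 = 18.525084
ŷ(9) = a + b·9 = 18.525084 + 1.976589·9 = 36.314381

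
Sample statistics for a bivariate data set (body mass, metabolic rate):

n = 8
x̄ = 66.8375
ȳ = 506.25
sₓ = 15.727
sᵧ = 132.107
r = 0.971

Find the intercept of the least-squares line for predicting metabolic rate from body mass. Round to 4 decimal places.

b = r · sᵧ/sₓ = 0.971 · 132.107/15.727 = 8.156412
a = ȳ − b·x̄ = 506.25 − 8.156412·66.8375 = -38.904210

-38.9042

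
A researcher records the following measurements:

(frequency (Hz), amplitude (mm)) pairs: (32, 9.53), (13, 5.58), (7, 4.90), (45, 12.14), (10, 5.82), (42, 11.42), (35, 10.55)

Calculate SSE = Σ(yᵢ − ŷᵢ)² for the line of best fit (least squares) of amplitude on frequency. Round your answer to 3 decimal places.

n = 7, Σx = 184, Σy = 59.94, Σxy = 1865.19, Σx² = 6356, Σy² = 568.9382
Sxx = Σx² − (Σx)²/n = 6356 − 4836.571429 = 1519.428571
Sxy = Σxy − (Σx)(Σy)/n = 1865.19 − 1575.565714 = 289.624286
Syy = Σy² − (Σy)²/n = 568.9382 − 513.257657 = 55.680543
b = Sxy/Sxx = 289.624286/1519.428571 = 0.190614
SSE = Syy − b·Sxy = 55.680543 − 0.190614·289.624286 = 0.474113

0.474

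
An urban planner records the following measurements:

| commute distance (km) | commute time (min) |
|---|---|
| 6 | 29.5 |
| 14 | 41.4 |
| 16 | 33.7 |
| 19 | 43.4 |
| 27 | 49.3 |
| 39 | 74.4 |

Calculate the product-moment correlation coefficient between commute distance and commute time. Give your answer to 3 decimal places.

0.957

n = 6, Σx = 121, Σy = 271.7, Σxy = 6353.1, Σx² = 3099, Σy² = 13569.31
Sxx = Σx² − (Σx)²/n = 3099 − 2440.166667 = 658.833333
Sxy = Σxy − (Σx)(Σy)/n = 6353.1 − 5479.283333 = 873.816667
Syy = Σy² − (Σy)²/n = 13569.31 − 12303.481667 = 1265.828333
r = Sxy/√(Sxx·Syy) = 873.816667/√(833969.900278) = 873.816667/913.219525 = 0.956853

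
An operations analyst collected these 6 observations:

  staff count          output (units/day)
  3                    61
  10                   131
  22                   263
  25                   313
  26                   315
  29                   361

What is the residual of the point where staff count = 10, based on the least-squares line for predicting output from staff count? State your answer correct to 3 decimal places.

-4.565

n = 6, Σx = 115, Σy = 1444, Σxy = 33763, Σx² = 2735
Sxx = Σx² − (Σx)²/n = 2735 − 2204.166667 = 530.833333
Sxy = Σxy − (Σx)(Σy)/n = 33763 − 27676.666667 = 6086.333333
b = Sxy/Sxx = 6086.333333/530.833333 = 11.465620
a = ȳ − b·x̄ = 240.666667 − 11.465620·19.166667 = 20.908948
ŷ(10) = 20.908948 + 11.465620·10 = 135.565149
residual = y − ŷ = 131 − 135.565149 = -4.565149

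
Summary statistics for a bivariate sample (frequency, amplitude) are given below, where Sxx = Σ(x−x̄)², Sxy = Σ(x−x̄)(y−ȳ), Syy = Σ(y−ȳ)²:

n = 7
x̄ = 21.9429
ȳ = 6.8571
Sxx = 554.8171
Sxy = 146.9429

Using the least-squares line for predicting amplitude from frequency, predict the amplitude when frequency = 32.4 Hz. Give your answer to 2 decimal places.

b = Sxy/Sxx = 146.9429/554.8171 = 0.264849
a = ȳ − b·x̄ = 6.8571 − 0.264849·21.9429 = 1.045539
ŷ(32.4) = a + b·32.4 = 1.045539 + 0.264849·32.4 = 9.626655

9.63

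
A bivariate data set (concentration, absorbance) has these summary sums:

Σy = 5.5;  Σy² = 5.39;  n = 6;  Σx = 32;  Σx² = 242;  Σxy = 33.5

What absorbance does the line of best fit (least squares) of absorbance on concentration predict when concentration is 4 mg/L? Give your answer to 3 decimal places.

Sxx = Σx² − (Σx)²/n = 242 − 170.666667 = 71.333333
Sxy = Σxy − (Σx)(Σy)/n = 33.5 − 29.333333 = 4.166667
b = Sxy/Sxx = 4.166667/71.333333 = 0.058411
a = ȳ − b·x̄ = 0.916667 − 0.058411·5.333333 = 0.605140
ŷ(4) = a + b·4 = 0.605140 + 0.058411·4 = 0.838785

0.839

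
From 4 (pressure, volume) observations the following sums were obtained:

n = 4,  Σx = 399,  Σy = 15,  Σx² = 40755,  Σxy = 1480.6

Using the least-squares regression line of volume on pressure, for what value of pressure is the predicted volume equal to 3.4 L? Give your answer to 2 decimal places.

121.10

Sxx = Σx² − (Σx)²/n = 40755 − 39800.25 = 954.75
Sxy = Σxy − (Σx)(Σy)/n = 1480.6 − 1496.25 = -15.65
b = Sxy/Sxx = -15.65/954.75 = -0.016392
a = ȳ − b·x̄ = 3.75 − (-0.016392)·99.75 = 5.385075
Set a + b·x = 3.4: x = (3.4 − 5.385075) / (-0.016392) = 121.102236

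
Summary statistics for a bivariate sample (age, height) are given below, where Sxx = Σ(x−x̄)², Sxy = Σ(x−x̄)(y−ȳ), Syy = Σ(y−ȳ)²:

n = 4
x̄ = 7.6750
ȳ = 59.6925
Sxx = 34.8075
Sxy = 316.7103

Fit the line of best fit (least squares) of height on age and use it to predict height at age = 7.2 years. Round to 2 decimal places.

55.37

b = Sxy/Sxx = 316.7103/34.8075 = 9.098910
a = ȳ − b·x̄ = 59.6925 − 9.098910·7.675 = -10.141632
ŷ(7.2) = a + b·7.2 = -10.141632 + 9.098910·7.2 = 55.370518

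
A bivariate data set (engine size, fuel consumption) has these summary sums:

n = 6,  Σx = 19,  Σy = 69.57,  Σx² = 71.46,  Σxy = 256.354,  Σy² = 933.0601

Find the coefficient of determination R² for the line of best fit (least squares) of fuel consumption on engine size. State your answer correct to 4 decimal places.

Sxx = Σx² − (Σx)²/n = 71.46 − 60.166667 = 11.293333
Sxy = Σxy − (Σx)(Σy)/n = 256.354 − 220.305 = 36.049
Syy = Σy² − (Σy)²/n = 933.0601 − 806.66415 = 126.39595
R² = Sxy²/(Sxx·Syy) = (36.049)²/(11.293333·126.39595) = 0.910398

0.9104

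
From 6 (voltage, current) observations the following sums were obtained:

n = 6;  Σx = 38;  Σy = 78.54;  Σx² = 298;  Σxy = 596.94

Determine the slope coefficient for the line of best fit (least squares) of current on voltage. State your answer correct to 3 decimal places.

1.736

Sxx = Σx² − (Σx)²/n = 298 − 240.666667 = 57.333333
Sxy = Σxy − (Σx)(Σy)/n = 596.94 − 497.42 = 99.52
b = Sxy/Sxx = 99.52/57.333333 = 1.735814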